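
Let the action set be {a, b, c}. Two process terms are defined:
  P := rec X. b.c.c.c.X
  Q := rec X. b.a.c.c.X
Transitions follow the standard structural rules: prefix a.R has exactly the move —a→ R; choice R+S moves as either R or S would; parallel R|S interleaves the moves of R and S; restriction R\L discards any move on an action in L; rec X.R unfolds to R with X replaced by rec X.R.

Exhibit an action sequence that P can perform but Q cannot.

bc

LTS(P): 4 reachable states
  u0 = rec X. b.c.c.c.X | —b→ u1
  u1 = c.c.c.(rec X. b.c.c.c.X) | —c→ u2
  u2 = c.c.(rec X. b.c.c.c.X) | —c→ u3
  u3 = c.(rec X. b.c.c.c.X) | —c→ u0
LTS(Q): 4 reachable states
  v0 = rec X. b.a.c.c.X | —b→ v1
  v1 = a.c.c.(rec X. b.a.c.c.X) | —a→ v2
  v2 = c.c.(rec X. b.a.c.c.X) | —c→ v3
  v3 = c.(rec X. b.a.c.c.X) | —c→ v0
Trace ⟨bc⟩ through P, begin at {u0}:
  [1] b ⇒ {u1}
  [2] c ⇒ {u2}
  ✓ P
Trace ⟨bc⟩ through Q, begin at {v0}:
  [1] b ⇒ {v1}
  [2] c ⇒ ∅  — Q cannot continue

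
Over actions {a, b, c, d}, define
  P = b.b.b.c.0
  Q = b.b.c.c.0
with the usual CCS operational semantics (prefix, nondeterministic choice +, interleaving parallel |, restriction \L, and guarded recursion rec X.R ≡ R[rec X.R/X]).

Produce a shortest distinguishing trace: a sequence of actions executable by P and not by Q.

P's transition system — 5 states:
  u0 = b.b.b.c.0 has moves —b→ u1
  u1 = b.b.c.0 has moves —b→ u2
  u2 = b.c.0 has moves —b→ u3
  u3 = c.0 has moves —c→ u4
  u4 = 0 has moves stopped
Q's transition system — 5 states:
  v0 = b.b.c.c.0 has moves —b→ v1
  v1 = b.c.c.0 has moves —b→ v2
  v2 = c.c.0 has moves —c→ v3
  v3 = c.0 has moves —c→ v4
  v4 = 0 has moves stopped
Run σ = ⟨bbb⟩ on P: start {u0}
  step 1 (b): {u1}
  step 2 (b): {u2}
  step 3 (b): {u3}
  P completes σ.
Run σ = ⟨bbb⟩ on Q: start {v0}
  step 1 (b): {v1}
  step 2 (b): {v2}
  step 3 (b): no successor for Q

bbb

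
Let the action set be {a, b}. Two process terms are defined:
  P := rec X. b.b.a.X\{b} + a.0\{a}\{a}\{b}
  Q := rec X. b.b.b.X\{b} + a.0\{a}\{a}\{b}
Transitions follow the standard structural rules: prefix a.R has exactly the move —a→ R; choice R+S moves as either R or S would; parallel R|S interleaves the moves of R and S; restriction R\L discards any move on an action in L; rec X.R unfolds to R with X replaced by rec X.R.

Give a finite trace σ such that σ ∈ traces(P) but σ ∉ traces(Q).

P's transition system — 6 states:
  p0 = rec X. b.b.a.X\{b} + a.0\{a}\{a}\{b} ⊢ ··a··> p1, ··b··> p2
  p1 = 0\{a}\{a}\{b} ⊢ (no moves)
  p2 = b.a.(rec X. b.b.a.X\{b} + a.0\{a}\{a}\{b})\{b} ⊢ ··b··> p3
  p3 = a.(rec X. b.b.a.X\{b} + a.0\{a}\{a}\{b})\{b} ⊢ ··a··> p4
  p4 = (rec X. b.b.a.X\{b} + a.0\{a}\{a}\{b})\{b} ⊢ ··a··> p5
  p5 = 0\{a}\{a}\{b}\{b} ⊢ (no moves)
Q's transition system — 6 states:
  q0 = rec X. b.b.b.X\{b} + a.0\{a}\{a}\{b} ⊢ ··a··> q1, ··b··> q2
  q1 = 0\{a}\{a}\{b} ⊢ (no moves)
  q2 = b.b.(rec X. b.b.b.X\{b} + a.0\{a}\{a}\{b})\{b} ⊢ ··b··> q3
  q3 = b.(rec X. b.b.b.X\{b} + a.0\{a}\{a}\{b})\{b} ⊢ ··b··> q4
  q4 = (rec X. b.b.b.X\{b} + a.0\{a}\{a}\{b})\{b} ⊢ ··a··> q5
  q5 = 0\{a}\{a}\{b}\{b} ⊢ (no moves)
Executing bba from P (initial set {p0}):
  step 1 (b): {p2}
  step 2 (b): {p3}
  step 3 (a): {p4}
  — P admits the full trace.
Executing bba from Q (initial set {q0}):
  step 1 (b): {q2}
  step 2 (b): {q3}
  step 3 (a): no successor for Q

bba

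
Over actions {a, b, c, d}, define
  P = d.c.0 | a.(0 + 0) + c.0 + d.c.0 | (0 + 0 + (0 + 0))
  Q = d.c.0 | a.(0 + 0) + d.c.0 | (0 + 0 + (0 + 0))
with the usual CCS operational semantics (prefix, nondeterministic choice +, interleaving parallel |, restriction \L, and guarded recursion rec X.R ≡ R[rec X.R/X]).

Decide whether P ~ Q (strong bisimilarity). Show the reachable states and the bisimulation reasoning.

LTS(P): 9 reachable states
  p0 = d.c.0 | a.(0 + 0) + c.0 + d.c.0 | (0 + 0 + (0 + 0)) has moves -a-> p1, -c-> p2, -d-> p3, -d-> p4
  p1 = d.c.0 | (0 + 0) has moves -d-> p5
  p2 = 0 has moves ∅
  p3 = c.0 | (0 + 0 + (0 + 0)) has moves -c-> p6
  p4 = c.0 | a.(0 + 0) has moves -a-> p5, -c-> p7
  p5 = c.0 | (0 + 0) has moves -c-> p8
  p6 = 0 | (0 + 0 + (0 + 0)) has moves ∅
  p7 = 0 | a.(0 + 0) has moves -a-> p8
  p8 = 0 | (0 + 0) has moves ∅
LTS(Q): 8 reachable states
  q0 = d.c.0 | a.(0 + 0) + d.c.0 | (0 + 0 + (0 + 0)) has moves -a-> q1, -d-> q2, -d-> q3
  q1 = d.c.0 | (0 + 0) has moves -d-> q4
  q2 = c.0 | (0 + 0 + (0 + 0)) has moves -c-> q5
  q3 = c.0 | a.(0 + 0) has moves -a-> q4, -c-> q6
  q4 = c.0 | (0 + 0) has moves -c-> q7
  q5 = 0 | (0 + 0 + (0 + 0)) has moves ∅
  q6 = 0 | a.(0 + 0) has moves -a-> q7
  q7 = 0 | (0 + 0) has moves ∅
Bisimilarity quotient blocks:
  B0 = {p0}
  B1 = {p3, p5, q2, q4}
  B2 = {p2, p6, p8, q5, q7}
  B3 = {p4, q3}
  B4 = {p7, q6}
  B5 = {p1, q1}
  B6 = {q0}
p0 ∈ B0, q0 ∈ B6 → different blocks

P ≁ Q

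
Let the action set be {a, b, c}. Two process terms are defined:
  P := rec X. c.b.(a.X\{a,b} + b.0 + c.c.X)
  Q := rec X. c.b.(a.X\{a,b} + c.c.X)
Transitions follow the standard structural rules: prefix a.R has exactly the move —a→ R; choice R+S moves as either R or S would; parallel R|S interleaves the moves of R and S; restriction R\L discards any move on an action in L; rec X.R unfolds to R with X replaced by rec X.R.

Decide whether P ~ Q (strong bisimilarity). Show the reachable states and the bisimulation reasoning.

P's transition system — 7 states:
  u0 = rec X. c.b.(a.X\{a,b} + b.0 + c.c.X) | --c--▸ u1
  u1 = b.(a.(rec X. c.b.(a.X\{a,b} + b.0 + c.c.X))\{a,b} + b.0 + c.c.(rec X. c.b.(a.X\{a,b} + b.0 + c.c.X))) | --b--▸ u2
  u2 = a.(rec X. c.b.(a.X\{a,b} + b.0 + c.c.X))\{a,b} + b.0 + c.c.(rec X. c.b.(a.X\{a,b} + b.0 + c.c.X)) | --a--▸ u3, --b--▸ u4, --c--▸ u5
  u3 = (rec X. c.b.(a.X\{a,b} + b.0 + c.c.X))\{a,b} | --c--▸ u6
  u4 = 0 | stopped
  u5 = c.(rec X. c.b.(a.X\{a,b} + b.0 + c.c.X)) | --c--▸ u0
  u6 = (b.(a.(rec X. c.b.(a.X\{a,b} + b.0 + c.c.X))\{a,b} + b.0 + c.c.(rec X. c.b.(a.X\{a,b} + b.0 + c.c.X))))\{a,b} | stopped
Q's transition system — 6 states:
  v0 = rec X. c.b.(a.X\{a,b} + c.c.X) | --c--▸ v1
  v1 = b.(a.(rec X. c.b.(a.X\{a,b} + c.c.X))\{a,b} + c.c.(rec X. c.b.(a.X\{a,b} + c.c.X))) | --b--▸ v2
  v2 = a.(rec X. c.b.(a.X\{a,b} + c.c.X))\{a,b} + c.c.(rec X. c.b.(a.X\{a,b} + c.c.X)) | --a--▸ v3, --c--▸ v4
  v3 = (rec X. c.b.(a.X\{a,b} + c.c.X))\{a,b} | --c--▸ v5
  v4 = c.(rec X. c.b.(a.X\{a,b} + c.c.X)) | --c--▸ v0
  v5 = (b.(a.(rec X. c.b.(a.X\{a,b} + c.c.X))\{a,b} + c.c.(rec X. c.b.(a.X\{a,b} + c.c.X))))\{a,b} | stopped
Partition-refinement fixed point:
  B0 = {u0}
  B1 = {u1}
  B2 = {u2}
  B3 = {u5}
  B4 = {u3, v3}
  B5 = {u4, u6, v5}
  B6 = {v0}
  B7 = {v1}
  B8 = {v2}
  B9 = {v4}
u0 ∈ B0, v0 ∈ B6 → different blocks

NO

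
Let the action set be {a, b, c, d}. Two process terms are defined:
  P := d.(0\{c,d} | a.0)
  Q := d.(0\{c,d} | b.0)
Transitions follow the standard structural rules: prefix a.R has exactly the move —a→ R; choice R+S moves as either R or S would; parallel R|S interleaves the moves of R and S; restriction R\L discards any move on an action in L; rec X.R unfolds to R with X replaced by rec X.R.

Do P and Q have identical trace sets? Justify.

LTS(P): 3 reachable states
  s0 = d.(0\{c,d} | a.0) :: —d→ s1
  s1 = 0\{c,d} | a.0 :: —a→ s2
  s2 = 0\{c,d} | 0 :: deadlocked
LTS(Q): 3 reachable states
  t0 = d.(0\{c,d} | b.0) :: —d→ t1
  t1 = 0\{c,d} | b.0 :: —b→ t2
  t2 = 0\{c,d} | 0 :: deadlocked
Run σ = ⟨da⟩ on P: start {s0}
  after d @ step 1: {s1}
  after a @ step 2: {s2}
  P completes σ.
Run σ = ⟨da⟩ on Q: start {t0}
  after d @ step 1: {t1}
  after a @ step 2: no successor for Q

trace-distinct — witness ⟨da⟩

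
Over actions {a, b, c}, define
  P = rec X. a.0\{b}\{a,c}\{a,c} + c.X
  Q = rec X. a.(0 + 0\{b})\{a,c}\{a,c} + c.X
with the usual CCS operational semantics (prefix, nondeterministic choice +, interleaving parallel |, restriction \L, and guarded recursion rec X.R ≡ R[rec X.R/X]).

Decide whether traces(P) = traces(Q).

traces(P) = traces(Q)

LTS(P): 2 reachable states
  p0 = rec X. a.0\{b}\{a,c}\{a,c} + c.X :: =a=> p1, =c=> p0
  p1 = 0\{b}\{a,c}\{a,c} :: ·
LTS(Q): 2 reachable states
  q0 = rec X. a.(0 + 0\{b})\{a,c}\{a,c} + c.X :: =a=> q1, =c=> q0
  q1 = (0 + 0\{b})\{a,c}\{a,c} :: ·
Bisimilarity quotient blocks:
  B0 = {p0, q0}
  B1 = {p1, q1}
p0 ∈ B0, q0 ∈ B0 → same block
Bisimilar ⇒ trace-equivalent.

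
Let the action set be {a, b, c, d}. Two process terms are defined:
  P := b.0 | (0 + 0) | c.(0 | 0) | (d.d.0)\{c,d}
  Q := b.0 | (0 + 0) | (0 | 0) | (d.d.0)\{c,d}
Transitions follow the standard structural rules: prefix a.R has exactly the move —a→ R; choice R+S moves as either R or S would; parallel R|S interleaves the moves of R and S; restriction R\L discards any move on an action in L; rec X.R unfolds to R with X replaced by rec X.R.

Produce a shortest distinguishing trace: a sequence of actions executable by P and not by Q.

c

P's transition system — 4 states:
  s0 = b.0 | (0 + 0) | c.(0 | 0) | (d.d.0)\{c,d} ⊢ =b=> s1, =c=> s2
  s1 = 0 | (0 + 0) | c.(0 | 0) | (d.d.0)\{c,d} ⊢ =c=> s3
  s2 = b.0 | (0 + 0) | (0 | 0) | (d.d.0)\{c,d} ⊢ =b=> s3
  s3 = 0 | (0 + 0) | (0 | 0) | (d.d.0)\{c,d} ⊢ (no moves)
Q's transition system — 2 states:
  t0 = b.0 | (0 + 0) | (0 | 0) | (d.d.0)\{c,d} ⊢ =b=> t1
  t1 = 0 | (0 + 0) | (0 | 0) | (d.d.0)\{c,d} ⊢ (no moves)
Trace ⟨c⟩ through P, begin at {s0}:
  after c @ step 1: {s2}
  ✓ P
Trace ⟨c⟩ through Q, begin at {t0}:
  after c @ step 1: ∅  — Q cannot continue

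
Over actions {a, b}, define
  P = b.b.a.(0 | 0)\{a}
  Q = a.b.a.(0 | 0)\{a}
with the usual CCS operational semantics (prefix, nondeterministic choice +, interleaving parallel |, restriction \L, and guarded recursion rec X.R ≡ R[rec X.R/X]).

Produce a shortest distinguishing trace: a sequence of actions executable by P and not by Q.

b

Reachable graph of P (4 states):
  s0 = b.b.a.(0 | 0)\{a} | —b→ s1
  s1 = b.a.(0 | 0)\{a} | —b→ s2
  s2 = a.(0 | 0)\{a} | —a→ s3
  s3 = (0 | 0)\{a} | ·
Reachable graph of Q (4 states):
  t0 = a.b.a.(0 | 0)\{a} | —a→ t1
  t1 = b.a.(0 | 0)\{a} | —b→ t2
  t2 = a.(0 | 0)\{a} | —a→ t3
  t3 = (0 | 0)\{a} | ·
Executing b from P (initial set {s0}):
  [1] b ⇒ {s1}
  — P admits the full trace.
Executing b from Q (initial set {t0}):
  [1] b ⇒ ∅ (Q stuck)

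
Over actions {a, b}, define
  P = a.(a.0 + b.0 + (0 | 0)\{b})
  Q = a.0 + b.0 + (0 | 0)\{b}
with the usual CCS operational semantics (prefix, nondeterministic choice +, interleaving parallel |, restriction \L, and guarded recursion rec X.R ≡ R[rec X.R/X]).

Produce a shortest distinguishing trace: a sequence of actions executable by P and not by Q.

aa

P's transition system — 3 states:
  p0 = a.(a.0 + b.0 + (0 | 0)\{b}) has moves —a→ p1
  p1 = a.0 + b.0 + (0 | 0)\{b} has moves —a→ p2, —b→ p2
  p2 = 0 has moves (no moves)
Q's transition system — 2 states:
  q0 = a.0 + b.0 + (0 | 0)\{b} has moves —a→ q1, —b→ q1
  q1 = 0 has moves (no moves)
Trace ⟨aa⟩ through P, begin at {p0}:
  step 1 (a): {p1}
  step 2 (a): {p2}
  — P admits the full trace.
Trace ⟨aa⟩ through Q, begin at {q0}:
  step 1 (a): {q1}
  step 2 (a): ∅ (Q stuck)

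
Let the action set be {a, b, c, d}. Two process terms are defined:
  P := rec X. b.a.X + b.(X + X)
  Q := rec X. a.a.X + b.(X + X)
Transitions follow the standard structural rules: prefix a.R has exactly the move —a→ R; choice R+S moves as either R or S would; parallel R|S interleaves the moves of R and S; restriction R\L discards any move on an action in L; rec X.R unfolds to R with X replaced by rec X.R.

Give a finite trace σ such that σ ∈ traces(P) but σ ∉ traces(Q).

LTS(P): 3 reachable states
  m0 = rec X. b.a.X + b.(X + X) → —b→ m1, —b→ m2
  m1 = (rec X. b.a.X + b.(X + X)) + (rec X. b.a.X + b.(X + X)) → —b→ m1, —b→ m2
  m2 = a.(rec X. b.a.X + b.(X + X)) → —a→ m0
LTS(Q): 3 reachable states
  n0 = rec X. a.a.X + b.(X + X) → —a→ n1, —b→ n2
  n1 = a.(rec X. a.a.X + b.(X + X)) → —a→ n0
  n2 = (rec X. a.a.X + b.(X + X)) + (rec X. a.a.X + b.(X + X)) → —a→ n1, —b→ n2
Run σ = ⟨bab⟩ on P: start {m0}
  [1] b ⇒ {m1, m2}
  [2] a ⇒ {m0}
  [3] b ⇒ {m1, m2}
  P completes σ.
Run σ = ⟨bab⟩ on Q: start {n0}
  [1] b ⇒ {n2}
  [2] a ⇒ {n1}
  [3] b ⇒ no successor for Q

bab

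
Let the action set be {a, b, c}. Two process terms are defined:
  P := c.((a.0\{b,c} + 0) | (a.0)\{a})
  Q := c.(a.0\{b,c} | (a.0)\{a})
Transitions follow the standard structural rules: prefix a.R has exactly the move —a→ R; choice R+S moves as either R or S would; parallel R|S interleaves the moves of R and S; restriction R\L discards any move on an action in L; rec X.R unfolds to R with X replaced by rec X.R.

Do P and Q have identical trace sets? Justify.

Reachable graph of P (3 states):
  s0 = c.((a.0\{b,c} + 0) | (a.0)\{a}) has moves =c=> s1
  s1 = (a.0\{b,c} + 0) | (a.0)\{a} has moves =a=> s2
  s2 = 0\{b,c} | (a.0)\{a} has moves deadlocked
Reachable graph of Q (3 states):
  t0 = c.(a.0\{b,c} | (a.0)\{a}) has moves =c=> t1
  t1 = a.0\{b,c} | (a.0)\{a} has moves =a=> t2
  t2 = 0\{b,c} | (a.0)\{a} has moves deadlocked
Partition-refinement fixed point:
  B0 = {s0, t0}
  B1 = {s1, t1}
  B2 = {s2, t2}
s0 ∈ B0, t0 ∈ B0 → same block
Bisimilar ⇒ trace-equivalent.

trace-equivalent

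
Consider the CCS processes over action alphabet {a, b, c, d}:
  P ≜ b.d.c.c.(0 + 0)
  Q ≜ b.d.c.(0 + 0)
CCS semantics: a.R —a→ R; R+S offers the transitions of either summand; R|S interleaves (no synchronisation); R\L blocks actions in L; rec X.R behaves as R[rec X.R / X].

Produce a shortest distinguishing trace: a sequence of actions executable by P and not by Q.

bdcc

P's transition system — 5 states:
  p0 = b.d.c.c.(0 + 0) → =b=> p1
  p1 = d.c.c.(0 + 0) → =d=> p2
  p2 = c.c.(0 + 0) → =c=> p3
  p3 = c.(0 + 0) → =c=> p4
  p4 = 0 + 0 → ·
Q's transition system — 4 states:
  q0 = b.d.c.(0 + 0) → =b=> q1
  q1 = d.c.(0 + 0) → =d=> q2
  q2 = c.(0 + 0) → =c=> q3
  q3 = 0 + 0 → ·
Executing bdcc from P (initial set {p0}):
  [1] b ⇒ {p1}
  [2] d ⇒ {p2}
  [3] c ⇒ {p3}
  [4] c ⇒ {p4}
  — P admits the full trace.
Executing bdcc from Q (initial set {q0}):
  [1] b ⇒ {q1}
  [2] d ⇒ {q2}
  [3] c ⇒ {q3}
  [4] c ⇒ ∅  — Q cannot continue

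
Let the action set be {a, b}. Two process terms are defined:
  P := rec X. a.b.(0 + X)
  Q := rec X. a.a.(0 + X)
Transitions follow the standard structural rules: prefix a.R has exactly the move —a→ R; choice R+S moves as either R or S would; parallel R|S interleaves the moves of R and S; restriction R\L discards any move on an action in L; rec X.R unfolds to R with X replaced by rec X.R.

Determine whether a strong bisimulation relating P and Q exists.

P's transition system — 3 states:
  m0 = rec X. a.b.(0 + X) :: =a=> m1
  m1 = b.(0 + (rec X. a.b.(0 + X))) :: =b=> m2
  m2 = 0 + (rec X. a.b.(0 + X)) :: =a=> m1
Q's transition system — 3 states:
  n0 = rec X. a.a.(0 + X) :: =a=> n1
  n1 = a.(0 + (rec X. a.a.(0 + X))) :: =a=> n2
  n2 = 0 + (rec X. a.a.(0 + X)) :: =a=> n1
Coarsest stable partition (strong bisimilarity classes):
  B0 = {m0, m2}
  B1 = {m1}
  B2 = {n0, n1, n2}
m0 ∈ B0, n0 ∈ B2 → different blocks

P ≁ Q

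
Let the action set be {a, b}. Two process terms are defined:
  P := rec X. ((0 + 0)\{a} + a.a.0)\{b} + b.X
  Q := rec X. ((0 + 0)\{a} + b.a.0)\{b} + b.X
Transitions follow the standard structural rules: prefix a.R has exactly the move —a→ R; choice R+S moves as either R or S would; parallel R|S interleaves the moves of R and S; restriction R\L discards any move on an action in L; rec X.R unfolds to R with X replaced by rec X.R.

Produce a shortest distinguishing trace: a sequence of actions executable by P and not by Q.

LTS(P): 3 reachable states
  m0 = rec X. ((0 + 0)\{a} + a.a.0)\{b} + b.X ⊢ ··a··> m1, ··b··> m0
  m1 = (a.0)\{b} ⊢ ··a··> m2
  m2 = 0\{b} ⊢ deadlocked
LTS(Q): 1 reachable states
  n0 = rec X. ((0 + 0)\{a} + b.a.0)\{b} + b.X ⊢ ··b··> n0
Executing a from P (initial set {m0}):
  after a @ step 1: {m1}
  — P admits the full trace.
Executing a from Q (initial set {n0}):
  after a @ step 1: no successor for Q

a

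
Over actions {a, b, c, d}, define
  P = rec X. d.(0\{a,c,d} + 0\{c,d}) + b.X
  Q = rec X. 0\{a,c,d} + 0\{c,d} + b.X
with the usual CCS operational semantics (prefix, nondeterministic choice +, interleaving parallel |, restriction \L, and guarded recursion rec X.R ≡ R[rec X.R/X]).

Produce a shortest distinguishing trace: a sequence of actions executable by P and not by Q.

P's transition system — 2 states:
  p0 = rec X. d.(0\{a,c,d} + 0\{c,d}) + b.X | --b--▸ p0, --d--▸ p1
  p1 = 0\{a,c,d} + 0\{c,d} | (no moves)
Q's transition system — 1 states:
  q0 = rec X. 0\{a,c,d} + 0\{c,d} + b.X | --b--▸ q0
Run σ = ⟨d⟩ on P: start {p0}
  step 1 (d): {p1}
  — P admits the full trace.
Run σ = ⟨d⟩ on Q: start {q0}
  step 1 (d): ∅ (Q stuck)

d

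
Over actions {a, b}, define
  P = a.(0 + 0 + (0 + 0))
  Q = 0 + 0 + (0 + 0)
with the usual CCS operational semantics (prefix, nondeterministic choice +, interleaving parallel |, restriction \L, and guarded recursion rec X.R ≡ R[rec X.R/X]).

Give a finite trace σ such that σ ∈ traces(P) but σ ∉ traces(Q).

LTS(P): 2 reachable states
  p0 = a.(0 + 0 + (0 + 0)) → —a→ p1
  p1 = 0 + 0 + (0 + 0) → stopped
LTS(Q): 1 reachable states
  q0 = 0 + 0 + (0 + 0) → stopped
Run σ = ⟨a⟩ on P: start {p0}
  step 1 (a): {p1}
  ✓ P
Run σ = ⟨a⟩ on Q: start {q0}
  step 1 (a): ∅  — Q cannot continue

a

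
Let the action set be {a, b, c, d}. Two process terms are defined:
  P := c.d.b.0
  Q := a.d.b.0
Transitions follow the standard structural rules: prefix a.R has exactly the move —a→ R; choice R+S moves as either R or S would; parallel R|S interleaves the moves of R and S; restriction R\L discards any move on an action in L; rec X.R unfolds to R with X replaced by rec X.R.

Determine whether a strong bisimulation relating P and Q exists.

Reachable graph of P (4 states):
  u0 = c.d.b.0 :: --c--▸ u1
  u1 = d.b.0 :: --d--▸ u2
  u2 = b.0 :: --b--▸ u3
  u3 = 0 :: deadlocked
Reachable graph of Q (4 states):
  v0 = a.d.b.0 :: --a--▸ v1
  v1 = d.b.0 :: --d--▸ v2
  v2 = b.0 :: --b--▸ v3
  v3 = 0 :: deadlocked
Coarsest stable partition (strong bisimilarity classes):
  B0 = {u0}
  B1 = {u1, v1}
  B2 = {u2, v2}
  B3 = {u3, v3}
  B4 = {v0}
u0 ∈ B0, v0 ∈ B4 → different blocks

P ≁ Q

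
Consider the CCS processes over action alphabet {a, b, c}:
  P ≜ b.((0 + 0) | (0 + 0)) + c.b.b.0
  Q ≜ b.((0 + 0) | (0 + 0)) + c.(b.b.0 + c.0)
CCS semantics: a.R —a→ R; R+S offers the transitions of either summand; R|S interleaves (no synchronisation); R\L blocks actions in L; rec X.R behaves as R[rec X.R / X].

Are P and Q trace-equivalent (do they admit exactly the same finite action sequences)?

NO — witness ⟨cc⟩

LTS(P): 5 reachable states
  u0 = b.((0 + 0) | (0 + 0)) + c.b.b.0 ⊢ —b→ u1, —c→ u2
  u1 = (0 + 0) | (0 + 0) ⊢ deadlocked
  u2 = b.b.0 ⊢ —b→ u3
  u3 = b.0 ⊢ —b→ u4
  u4 = 0 ⊢ deadlocked
LTS(Q): 5 reachable states
  v0 = b.((0 + 0) | (0 + 0)) + c.(b.b.0 + c.0) ⊢ —b→ v1, —c→ v2
  v1 = (0 + 0) | (0 + 0) ⊢ deadlocked
  v2 = b.b.0 + c.0 ⊢ —b→ v3, —c→ v4
  v3 = b.0 ⊢ —b→ v4
  v4 = 0 ⊢ deadlocked
Executing cc from Q (initial set {v0}):
  step 1 (c): {v2}
  step 2 (c): {v4}
  Q completes σ.
Executing cc from P (initial set {u0}):
  step 1 (c): {u2}
  step 2 (c): ∅ (P stuck)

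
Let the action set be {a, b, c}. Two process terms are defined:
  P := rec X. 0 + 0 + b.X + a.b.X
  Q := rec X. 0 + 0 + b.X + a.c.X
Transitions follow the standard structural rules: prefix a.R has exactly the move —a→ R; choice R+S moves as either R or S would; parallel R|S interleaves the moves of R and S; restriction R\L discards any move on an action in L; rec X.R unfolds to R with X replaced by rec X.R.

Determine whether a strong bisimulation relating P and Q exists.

P's transition system — 2 states:
  m0 = rec X. 0 + 0 + b.X + a.b.X → --a--▸ m1, --b--▸ m0
  m1 = b.(rec X. 0 + 0 + b.X + a.b.X) → --b--▸ m0
Q's transition system — 2 states:
  n0 = rec X. 0 + 0 + b.X + a.c.X → --a--▸ n1, --b--▸ n0
  n1 = c.(rec X. 0 + 0 + b.X + a.c.X) → --c--▸ n0
Partition-refinement fixed point:
  B0 = {m0}
  B1 = {m1}
  B2 = {n0}
  B3 = {n1}
m0 ∈ B0, n0 ∈ B2 → different blocks

P ≁ Q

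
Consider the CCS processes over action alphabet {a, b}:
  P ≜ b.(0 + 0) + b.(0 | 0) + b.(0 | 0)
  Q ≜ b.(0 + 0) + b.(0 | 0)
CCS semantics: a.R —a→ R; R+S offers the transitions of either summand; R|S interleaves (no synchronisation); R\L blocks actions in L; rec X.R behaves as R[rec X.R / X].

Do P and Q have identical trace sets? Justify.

YES

P's transition system — 3 states:
  u0 = b.(0 + 0) + b.(0 | 0) + b.(0 | 0) :: =b=> u1, =b=> u2
  u1 = 0 + 0 :: stopped
  u2 = 0 | 0 :: stopped
Q's transition system — 3 states:
  v0 = b.(0 + 0) + b.(0 | 0) :: =b=> v1, =b=> v2
  v1 = 0 + 0 :: stopped
  v2 = 0 | 0 :: stopped
Coarsest stable partition (strong bisimilarity classes):
  B0 = {u0, v0}
  B1 = {u1, u2, v1, v2}
u0 ∈ B0, v0 ∈ B0 → same block
Bisimilar ⇒ trace-equivalent.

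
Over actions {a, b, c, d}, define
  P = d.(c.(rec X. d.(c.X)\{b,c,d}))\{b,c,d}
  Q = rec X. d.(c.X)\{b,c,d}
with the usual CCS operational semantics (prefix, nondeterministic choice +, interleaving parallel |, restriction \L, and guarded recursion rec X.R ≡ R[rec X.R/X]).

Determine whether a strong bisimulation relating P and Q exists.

Reachable graph of P (2 states):
  p0 = d.(c.(rec X. d.(c.X)\{b,c,d}))\{b,c,d} | ··d··> p1
  p1 = (c.(rec X. d.(c.X)\{b,c,d}))\{b,c,d} | ∅
Reachable graph of Q (2 states):
  q0 = rec X. d.(c.X)\{b,c,d} | ··d··> q1
  q1 = (c.(rec X. d.(c.X)\{b,c,d}))\{b,c,d} | ∅
Coarsest stable partition (strong bisimilarity classes):
  B0 = {p0, q0}
  B1 = {p1, q1}
p0 ∈ B0, q0 ∈ B0 → same block

P ~ Q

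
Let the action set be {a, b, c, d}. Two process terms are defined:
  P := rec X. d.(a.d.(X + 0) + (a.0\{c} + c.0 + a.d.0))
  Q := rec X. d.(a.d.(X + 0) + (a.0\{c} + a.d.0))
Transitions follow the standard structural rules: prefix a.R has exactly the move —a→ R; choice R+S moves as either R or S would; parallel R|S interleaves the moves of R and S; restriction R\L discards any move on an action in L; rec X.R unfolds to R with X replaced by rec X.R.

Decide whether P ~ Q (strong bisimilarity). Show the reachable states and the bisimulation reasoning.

NO

Reachable graph of P (7 states):
  u0 = rec X. d.(a.d.(X + 0) + (a.0\{c} + c.0 + a.d.0)) has moves =d=> u1
  u1 = a.d.((rec X. d.(a.d.(X + 0) + (a.0\{c} + c.0 + a.d.0))) + 0) + (a.0\{c} + c.0 + a.d.0) has moves =a=> u2, =a=> u3, =a=> u4, =c=> u5
  u2 = 0\{c} has moves ·
  u3 = d.((rec X. d.(a.d.(X + 0) + (a.0\{c} + c.0 + a.d.0))) + 0) has moves =d=> u6
  u4 = d.0 has moves =d=> u5
  u5 = 0 has moves ·
  u6 = (rec X. d.(a.d.(X + 0) + (a.0\{c} + c.0 + a.d.0))) + 0 has moves =d=> u1
Reachable graph of Q (7 states):
  v0 = rec X. d.(a.d.(X + 0) + (a.0\{c} + a.d.0)) has moves =d=> v1
  v1 = a.d.((rec X. d.(a.d.(X + 0) + (a.0\{c} + a.d.0))) + 0) + (a.0\{c} + a.d.0) has moves =a=> v2, =a=> v3, =a=> v4
  v2 = 0\{c} has moves ·
  v3 = d.((rec X. d.(a.d.(X + 0) + (a.0\{c} + a.d.0))) + 0) has moves =d=> v5
  v4 = d.0 has moves =d=> v6
  v5 = (rec X. d.(a.d.(X + 0) + (a.0\{c} + a.d.0))) + 0 has moves =d=> v1
  v6 = 0 has moves ·
Partition-refinement fixed point:
  B0 = {u0, u6}
  B1 = {u1}
  B2 = {u3}
  B3 = {u4, v4}
  B4 = {u2, u5, v2, v6}
  B5 = {v0, v5}
  B6 = {v1}
  B7 = {v3}
u0 ∈ B0, v0 ∈ B5 → different blocks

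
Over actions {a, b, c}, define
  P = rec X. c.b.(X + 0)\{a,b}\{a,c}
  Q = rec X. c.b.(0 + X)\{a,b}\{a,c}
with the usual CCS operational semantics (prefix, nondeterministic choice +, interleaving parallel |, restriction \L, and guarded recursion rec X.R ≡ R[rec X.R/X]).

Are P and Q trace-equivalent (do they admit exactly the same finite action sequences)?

YES

LTS(P): 3 reachable states
  s0 = rec X. c.b.(X + 0)\{a,b}\{a,c} ⊢ —c→ s1
  s1 = b.((rec X. c.b.(X + 0)\{a,b}\{a,c}) + 0)\{a,b}\{a,c} ⊢ —b→ s2
  s2 = ((rec X. c.b.(X + 0)\{a,b}\{a,c}) + 0)\{a,b}\{a,c} ⊢ stopped
LTS(Q): 3 reachable states
  t0 = rec X. c.b.(0 + X)\{a,b}\{a,c} ⊢ —c→ t1
  t1 = b.(0 + (rec X. c.b.(0 + X)\{a,b}\{a,c}))\{a,b}\{a,c} ⊢ —b→ t2
  t2 = (0 + (rec X. c.b.(0 + X)\{a,b}\{a,c}))\{a,b}\{a,c} ⊢ stopped
Coarsest stable partition (strong bisimilarity classes):
  B0 = {s0, t0}
  B1 = {s1, t1}
  B2 = {s2, t2}
s0 ∈ B0, t0 ∈ B0 → same block
Bisimilar ⇒ trace-equivalent.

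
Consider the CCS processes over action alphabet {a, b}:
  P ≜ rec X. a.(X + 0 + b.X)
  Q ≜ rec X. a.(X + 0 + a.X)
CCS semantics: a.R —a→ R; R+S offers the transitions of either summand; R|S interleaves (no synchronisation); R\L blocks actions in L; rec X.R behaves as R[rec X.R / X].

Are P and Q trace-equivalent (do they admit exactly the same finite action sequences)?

traces(P) ≠ traces(Q) — witness ⟨ab⟩

LTS(P): 2 reachable states
  p0 = rec X. a.(X + 0 + b.X) has moves =a=> p1
  p1 = (rec X. a.(X + 0 + b.X)) + 0 + b.(rec X. a.(X + 0 + b.X)) has moves =a=> p1, =b=> p0
LTS(Q): 2 reachable states
  q0 = rec X. a.(X + 0 + a.X) has moves =a=> q1
  q1 = (rec X. a.(X + 0 + a.X)) + 0 + a.(rec X. a.(X + 0 + a.X)) has moves =a=> q0, =a=> q1
Trace ⟨ab⟩ through P, begin at {p0}:
  after a @ step 1: {p1}
  after b @ step 2: {p0}
  — P admits the full trace.
Trace ⟨ab⟩ through Q, begin at {q0}:
  after a @ step 1: {q1}
  after b @ step 2: no successor for Q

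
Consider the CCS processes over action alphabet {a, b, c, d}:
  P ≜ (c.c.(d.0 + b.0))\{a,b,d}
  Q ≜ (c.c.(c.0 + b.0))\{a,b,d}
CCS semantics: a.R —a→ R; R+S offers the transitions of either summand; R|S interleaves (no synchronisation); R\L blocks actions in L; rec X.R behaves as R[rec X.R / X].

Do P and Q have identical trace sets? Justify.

NO — witness ⟨ccc⟩

LTS(P): 3 reachable states
  s0 = (c.c.(d.0 + b.0))\{a,b,d} has moves --c--▸ s1
  s1 = (c.(d.0 + b.0))\{a,b,d} has moves --c--▸ s2
  s2 = (d.0 + b.0)\{a,b,d} has moves ∅
LTS(Q): 4 reachable states
  t0 = (c.c.(c.0 + b.0))\{a,b,d} has moves --c--▸ t1
  t1 = (c.(c.0 + b.0))\{a,b,d} has moves --c--▸ t2
  t2 = (c.0 + b.0)\{a,b,d} has moves --c--▸ t3
  t3 = 0\{a,b,d} has moves ∅
Trace ⟨ccc⟩ through Q, begin at {t0}:
  after c @ step 1: {t1}
  after c @ step 2: {t2}
  after c @ step 3: {t3}
  Q completes σ.
Trace ⟨ccc⟩ through P, begin at {s0}:
  after c @ step 1: {s1}
  after c @ step 2: {s2}
  after c @ step 3: ∅  — P cannot continue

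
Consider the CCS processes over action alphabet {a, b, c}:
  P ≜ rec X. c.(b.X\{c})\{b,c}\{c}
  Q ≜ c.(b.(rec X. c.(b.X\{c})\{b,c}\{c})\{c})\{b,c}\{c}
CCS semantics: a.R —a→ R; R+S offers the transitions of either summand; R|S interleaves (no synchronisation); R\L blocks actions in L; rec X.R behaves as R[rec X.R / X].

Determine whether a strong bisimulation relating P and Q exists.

P ~ Q

LTS(P): 2 reachable states
  m0 = rec X. c.(b.X\{c})\{b,c}\{c} ⊢ —c→ m1
  m1 = (b.(rec X. c.(b.X\{c})\{b,c}\{c})\{c})\{b,c}\{c} ⊢ deadlocked
LTS(Q): 2 reachable states
  n0 = c.(b.(rec X. c.(b.X\{c})\{b,c}\{c})\{c})\{b,c}\{c} ⊢ —c→ n1
  n1 = (b.(rec X. c.(b.X\{c})\{b,c}\{c})\{c})\{b,c}\{c} ⊢ deadlocked
Bisimilarity quotient blocks:
  B0 = {m0, n0}
  B1 = {m1, n1}
m0 ∈ B0, n0 ∈ B0 → same block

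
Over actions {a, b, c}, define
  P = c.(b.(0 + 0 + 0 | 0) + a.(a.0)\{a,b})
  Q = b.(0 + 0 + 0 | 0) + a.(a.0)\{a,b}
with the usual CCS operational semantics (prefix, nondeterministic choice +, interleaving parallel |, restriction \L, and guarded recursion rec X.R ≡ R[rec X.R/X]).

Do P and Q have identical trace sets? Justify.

Reachable graph of P (4 states):
  m0 = c.(b.(0 + 0 + 0 | 0) + a.(a.0)\{a,b}) | --c--▸ m1
  m1 = b.(0 + 0 + 0 | 0) + a.(a.0)\{a,b} | --a--▸ m2, --b--▸ m3
  m2 = (a.0)\{a,b} | (no moves)
  m3 = 0 + 0 + 0 | 0 | (no moves)
Reachable graph of Q (3 states):
  n0 = b.(0 + 0 + 0 | 0) + a.(a.0)\{a,b} | --a--▸ n1, --b--▸ n2
  n1 = (a.0)\{a,b} | (no moves)
  n2 = 0 + 0 + 0 | 0 | (no moves)
Run σ = ⟨c⟩ on P: start {m0}
  step 1 (c): {m1}
  ✓ P
Run σ = ⟨c⟩ on Q: start {n0}
  step 1 (c): no successor for Q

trace-distinct — witness ⟨c⟩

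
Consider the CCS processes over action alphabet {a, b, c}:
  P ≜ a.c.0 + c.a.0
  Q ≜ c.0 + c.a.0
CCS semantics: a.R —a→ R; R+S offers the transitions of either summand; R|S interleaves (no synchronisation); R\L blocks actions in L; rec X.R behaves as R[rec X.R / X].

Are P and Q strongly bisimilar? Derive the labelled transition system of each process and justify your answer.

P ≁ Q

LTS(P): 4 reachable states
  s0 = a.c.0 + c.a.0 → ··a··> s1, ··c··> s2
  s1 = c.0 → ··c··> s3
  s2 = a.0 → ··a··> s3
  s3 = 0 → stopped
LTS(Q): 3 reachable states
  t0 = c.0 + c.a.0 → ··c··> t1, ··c··> t2
  t1 = 0 → stopped
  t2 = a.0 → ··a··> t1
Coarsest stable partition (strong bisimilarity classes):
  B0 = {s0}
  B1 = {s2, t2}
  B2 = {s3, t1}
  B3 = {s1}
  B4 = {t0}
s0 ∈ B0, t0 ∈ B4 → different blocks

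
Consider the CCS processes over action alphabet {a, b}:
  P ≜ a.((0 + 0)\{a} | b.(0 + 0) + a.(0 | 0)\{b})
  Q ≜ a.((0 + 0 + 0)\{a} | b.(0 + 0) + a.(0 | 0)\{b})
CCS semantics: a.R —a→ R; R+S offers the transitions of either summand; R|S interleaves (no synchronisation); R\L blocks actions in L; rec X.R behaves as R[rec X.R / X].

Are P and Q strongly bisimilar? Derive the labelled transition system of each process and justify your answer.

P's transition system — 4 states:
  m0 = a.((0 + 0)\{a} | b.(0 + 0) + a.(0 | 0)\{b}) ⊢ =a=> m1
  m1 = (0 + 0)\{a} | b.(0 + 0) + a.(0 | 0)\{b} ⊢ =a=> m2, =b=> m3
  m2 = (0 | 0)\{b} ⊢ ·
  m3 = (0 + 0)\{a} | (0 + 0) ⊢ ·
Q's transition system — 4 states:
  n0 = a.((0 + 0 + 0)\{a} | b.(0 + 0) + a.(0 | 0)\{b}) ⊢ =a=> n1
  n1 = (0 + 0 + 0)\{a} | b.(0 + 0) + a.(0 | 0)\{b} ⊢ =a=> n2, =b=> n3
  n2 = (0 | 0)\{b} ⊢ ·
  n3 = (0 + 0 + 0)\{a} | (0 + 0) ⊢ ·
Bisimilarity quotient blocks:
  B0 = {m0, n0}
  B1 = {m1, n1}
  B2 = {m2, m3, n2, n3}
m0 ∈ B0, n0 ∈ B0 → same block

P ~ Q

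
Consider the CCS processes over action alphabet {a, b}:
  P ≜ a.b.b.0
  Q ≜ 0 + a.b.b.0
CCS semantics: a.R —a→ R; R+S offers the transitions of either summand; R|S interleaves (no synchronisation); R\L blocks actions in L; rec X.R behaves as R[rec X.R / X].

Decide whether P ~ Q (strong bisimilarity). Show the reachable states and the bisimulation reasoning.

Reachable graph of P (4 states):
  m0 = a.b.b.0 has moves ··a··> m1
  m1 = b.b.0 has moves ··b··> m2
  m2 = b.0 has moves ··b··> m3
  m3 = 0 has moves stopped
Reachable graph of Q (4 states):
  n0 = 0 + a.b.b.0 has moves ··a··> n1
  n1 = b.b.0 has moves ··b··> n2
  n2 = b.0 has moves ··b··> n3
  n3 = 0 has moves stopped
Partition-refinement fixed point:
  B0 = {m0, n0}
  B1 = {m1, n1}
  B2 = {m2, n2}
  B3 = {m3, n3}
m0 ∈ B0, n0 ∈ B0 → same block

P ~ Q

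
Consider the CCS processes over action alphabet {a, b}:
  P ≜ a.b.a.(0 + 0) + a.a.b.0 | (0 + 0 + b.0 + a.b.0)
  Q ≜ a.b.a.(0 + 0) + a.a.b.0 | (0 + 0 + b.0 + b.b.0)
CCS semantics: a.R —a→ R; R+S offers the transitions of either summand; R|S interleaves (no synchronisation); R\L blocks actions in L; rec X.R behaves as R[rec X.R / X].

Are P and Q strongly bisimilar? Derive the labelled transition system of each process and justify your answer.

Reachable graph of P (15 states):
  u0 = a.b.a.(0 + 0) + a.a.b.0 | (0 + 0 + b.0 + a.b.0) :: -a-> u1, -a-> u2, -a-> u3, -b-> u4
  u1 = a.a.b.0 | b.0 :: -a-> u5, -b-> u4
  u2 = a.b.0 | (0 + 0 + b.0 + a.b.0) :: -a-> u5, -a-> u6, -b-> u7
  u3 = b.a.(0 + 0) :: -b-> u8
  u4 = a.a.b.0 | 0 :: -a-> u7
  u5 = a.b.0 | b.0 :: -a-> u9, -b-> u7
  u6 = b.0 | (0 + 0 + b.0 + a.b.0) :: -a-> u9, -b-> u10, -b-> u11
  u7 = a.b.0 | 0 :: -a-> u11
  u8 = a.(0 + 0) :: -a-> u12
  u9 = b.0 | b.0 :: -b-> u11, -b-> u13
  u10 = 0 | (0 + 0 + b.0 + a.b.0) :: -a-> u13, -b-> u14
  u11 = b.0 | 0 :: -b-> u14
  u12 = 0 + 0 :: deadlocked
  u13 = 0 | b.0 :: -b-> u14
  u14 = 0 | 0 :: deadlocked
Reachable graph of Q (15 states):
  v0 = a.b.a.(0 + 0) + a.a.b.0 | (0 + 0 + b.0 + b.b.0) :: -a-> v1, -a-> v2, -b-> v3, -b-> v4
  v1 = a.b.0 | (0 + 0 + b.0 + b.b.0) :: -a-> v5, -b-> v6, -b-> v7
  v2 = b.a.(0 + 0) :: -b-> v8
  v3 = a.a.b.0 | 0 :: -a-> v6
  v4 = a.a.b.0 | b.0 :: -a-> v7, -b-> v3
  v5 = b.0 | (0 + 0 + b.0 + b.b.0) :: -b-> v10, -b-> v11, -b-> v9
  v6 = a.b.0 | 0 :: -a-> v10
  v7 = a.b.0 | b.0 :: -a-> v11, -b-> v6
  v8 = a.(0 + 0) :: -a-> v12
  v9 = 0 | (0 + 0 + b.0 + b.b.0) :: -b-> v13, -b-> v14
  v10 = b.0 | 0 :: -b-> v13
  v11 = b.0 | b.0 :: -b-> v10, -b-> v14
  v12 = 0 + 0 :: deadlocked
  v13 = 0 | 0 :: deadlocked
  v14 = 0 | b.0 :: -b-> v13
Coarsest stable partition (strong bisimilarity classes):
  B0 = {u0}
  B1 = {u3, v2}
  B2 = {u8, v8}
  B3 = {u12, u14, v12, v13}
  B4 = {u2}
  B5 = {u6}
  B6 = {u9, v11}
  B7 = {u11, u13, v10, v14}
  B8 = {u10}
  B9 = {u5, v7}
  B10 = {u7, v6}
  B11 = {u4, v3}
  B12 = {u1, v4}
  B13 = {v0}
  B14 = {v1}
  B15 = {v5}
  B16 = {v9}
u0 ∈ B0, v0 ∈ B13 → different blocks

P ≁ Q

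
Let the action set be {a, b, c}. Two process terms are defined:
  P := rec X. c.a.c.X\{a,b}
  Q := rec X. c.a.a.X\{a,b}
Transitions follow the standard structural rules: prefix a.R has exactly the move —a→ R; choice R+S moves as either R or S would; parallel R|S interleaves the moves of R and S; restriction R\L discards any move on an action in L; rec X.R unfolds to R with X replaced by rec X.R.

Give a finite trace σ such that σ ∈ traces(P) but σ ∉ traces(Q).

cac

Reachable graph of P (5 states):
  s0 = rec X. c.a.c.X\{a,b} ⊢ --c--▸ s1
  s1 = a.c.(rec X. c.a.c.X\{a,b})\{a,b} ⊢ --a--▸ s2
  s2 = c.(rec X. c.a.c.X\{a,b})\{a,b} ⊢ --c--▸ s3
  s3 = (rec X. c.a.c.X\{a,b})\{a,b} ⊢ --c--▸ s4
  s4 = (a.c.(rec X. c.a.c.X\{a,b})\{a,b})\{a,b} ⊢ ∅
Reachable graph of Q (5 states):
  t0 = rec X. c.a.a.X\{a,b} ⊢ --c--▸ t1
  t1 = a.a.(rec X. c.a.a.X\{a,b})\{a,b} ⊢ --a--▸ t2
  t2 = a.(rec X. c.a.a.X\{a,b})\{a,b} ⊢ --a--▸ t3
  t3 = (rec X. c.a.a.X\{a,b})\{a,b} ⊢ --c--▸ t4
  t4 = (a.a.(rec X. c.a.a.X\{a,b})\{a,b})\{a,b} ⊢ ∅
Run σ = ⟨cac⟩ on P: start {s0}
  [1] c ⇒ {s1}
  [2] a ⇒ {s2}
  [3] c ⇒ {s3}
  P completes σ.
Run σ = ⟨cac⟩ on Q: start {t0}
  [1] c ⇒ {t1}
  [2] a ⇒ {t2}
  [3] c ⇒ no successor for Q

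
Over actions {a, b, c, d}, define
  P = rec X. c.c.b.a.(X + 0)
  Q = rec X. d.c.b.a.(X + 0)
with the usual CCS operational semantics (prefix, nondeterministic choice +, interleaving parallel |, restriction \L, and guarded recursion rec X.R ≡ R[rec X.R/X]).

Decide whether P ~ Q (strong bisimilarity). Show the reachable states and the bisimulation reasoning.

not bisimilar

LTS(P): 5 reachable states
  s0 = rec X. c.c.b.a.(X + 0) ⊢ —c→ s1
  s1 = c.b.a.((rec X. c.c.b.a.(X + 0)) + 0) ⊢ —c→ s2
  s2 = b.a.((rec X. c.c.b.a.(X + 0)) + 0) ⊢ —b→ s3
  s3 = a.((rec X. c.c.b.a.(X + 0)) + 0) ⊢ —a→ s4
  s4 = (rec X. c.c.b.a.(X + 0)) + 0 ⊢ —c→ s1
LTS(Q): 5 reachable states
  t0 = rec X. d.c.b.a.(X + 0) ⊢ —d→ t1
  t1 = c.b.a.((rec X. d.c.b.a.(X + 0)) + 0) ⊢ —c→ t2
  t2 = b.a.((rec X. d.c.b.a.(X + 0)) + 0) ⊢ —b→ t3
  t3 = a.((rec X. d.c.b.a.(X + 0)) + 0) ⊢ —a→ t4
  t4 = (rec X. d.c.b.a.(X + 0)) + 0 ⊢ —d→ t1
Coarsest stable partition (strong bisimilarity classes):
  B0 = {s0, s4}
  B1 = {s1}
  B2 = {s2}
  B3 = {s3}
  B4 = {t0, t4}
  B5 = {t1}
  B6 = {t2}
  B7 = {t3}
s0 ∈ B0, t0 ∈ B4 → different blocks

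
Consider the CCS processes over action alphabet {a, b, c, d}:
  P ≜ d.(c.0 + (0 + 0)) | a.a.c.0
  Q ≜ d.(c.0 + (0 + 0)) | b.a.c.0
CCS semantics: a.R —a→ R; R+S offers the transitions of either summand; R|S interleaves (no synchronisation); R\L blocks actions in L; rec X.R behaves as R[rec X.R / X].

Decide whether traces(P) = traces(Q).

P's transition system — 12 states:
  s0 = d.(c.0 + (0 + 0)) | a.a.c.0 ⊢ —a→ s1, —d→ s2
  s1 = d.(c.0 + (0 + 0)) | a.c.0 ⊢ —a→ s3, —d→ s4
  s2 = (c.0 + (0 + 0)) | a.a.c.0 ⊢ —a→ s4, —c→ s5
  s3 = d.(c.0 + (0 + 0)) | c.0 ⊢ —c→ s6, —d→ s7
  s4 = (c.0 + (0 + 0)) | a.c.0 ⊢ —a→ s7, —c→ s8
  s5 = 0 | a.a.c.0 ⊢ —a→ s8
  s6 = d.(c.0 + (0 + 0)) | 0 ⊢ —d→ s9
  s7 = (c.0 + (0 + 0)) | c.0 ⊢ —c→ s10, —c→ s9
  s8 = 0 | a.c.0 ⊢ —a→ s10
  s9 = (c.0 + (0 + 0)) | 0 ⊢ —c→ s11
  s10 = 0 | c.0 ⊢ —c→ s11
  s11 = 0 | 0 ⊢ ·
Q's transition system — 12 states:
  t0 = d.(c.0 + (0 + 0)) | b.a.c.0 ⊢ —b→ t1, —d→ t2
  t1 = d.(c.0 + (0 + 0)) | a.c.0 ⊢ —a→ t3, —d→ t4
  t2 = (c.0 + (0 + 0)) | b.a.c.0 ⊢ —b→ t4, —c→ t5
  t3 = d.(c.0 + (0 + 0)) | c.0 ⊢ —c→ t6, —d→ t7
  t4 = (c.0 + (0 + 0)) | a.c.0 ⊢ —a→ t7, —c→ t8
  t5 = 0 | b.a.c.0 ⊢ —b→ t8
  t6 = d.(c.0 + (0 + 0)) | 0 ⊢ —d→ t9
  t7 = (c.0 + (0 + 0)) | c.0 ⊢ —c→ t10, —c→ t9
  t8 = 0 | a.c.0 ⊢ —a→ t10
  t9 = (c.0 + (0 + 0)) | 0 ⊢ —c→ t11
  t10 = 0 | c.0 ⊢ —c→ t11
  t11 = 0 | 0 ⊢ ·
Run σ = ⟨a⟩ on P: start {s0}
  step 1 (a): {s1}
  — P admits the full trace.
Run σ = ⟨a⟩ on Q: start {t0}
  step 1 (a): ∅  — Q cannot continue

trace-distinct — witness ⟨a⟩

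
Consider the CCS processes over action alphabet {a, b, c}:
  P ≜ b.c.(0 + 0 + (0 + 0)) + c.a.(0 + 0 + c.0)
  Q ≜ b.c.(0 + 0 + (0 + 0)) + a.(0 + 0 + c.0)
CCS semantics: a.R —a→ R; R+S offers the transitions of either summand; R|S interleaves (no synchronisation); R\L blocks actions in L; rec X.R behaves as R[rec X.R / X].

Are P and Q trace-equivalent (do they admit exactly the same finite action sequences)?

NO — witness ⟨c⟩

Reachable graph of P (6 states):
  u0 = b.c.(0 + 0 + (0 + 0)) + c.a.(0 + 0 + c.0) :: --b--▸ u1, --c--▸ u2
  u1 = c.(0 + 0 + (0 + 0)) :: --c--▸ u3
  u2 = a.(0 + 0 + c.0) :: --a--▸ u4
  u3 = 0 + 0 + (0 + 0) :: ·
  u4 = 0 + 0 + c.0 :: --c--▸ u5
  u5 = 0 :: ·
Reachable graph of Q (5 states):
  v0 = b.c.(0 + 0 + (0 + 0)) + a.(0 + 0 + c.0) :: --a--▸ v1, --b--▸ v2
  v1 = 0 + 0 + c.0 :: --c--▸ v3
  v2 = c.(0 + 0 + (0 + 0)) :: --c--▸ v4
  v3 = 0 :: ·
  v4 = 0 + 0 + (0 + 0) :: ·
Executing c from P (initial set {u0}):
  [1] c ⇒ {u2}
  P completes σ.
Executing c from Q (initial set {v0}):
  [1] c ⇒ ∅ (Q stuck)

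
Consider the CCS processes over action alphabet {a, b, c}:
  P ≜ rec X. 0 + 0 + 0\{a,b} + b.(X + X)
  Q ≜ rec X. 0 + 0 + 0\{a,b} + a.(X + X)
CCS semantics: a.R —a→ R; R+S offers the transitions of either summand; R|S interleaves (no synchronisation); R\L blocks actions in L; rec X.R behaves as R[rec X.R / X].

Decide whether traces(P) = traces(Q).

LTS(P): 2 reachable states
  u0 = rec X. 0 + 0 + 0\{a,b} + b.(X + X) :: —b→ u1
  u1 = (rec X. 0 + 0 + 0\{a,b} + b.(X + X)) + (rec X. 0 + 0 + 0\{a,b} + b.(X + X)) :: —b→ u1
LTS(Q): 2 reachable states
  v0 = rec X. 0 + 0 + 0\{a,b} + a.(X + X) :: —a→ v1
  v1 = (rec X. 0 + 0 + 0\{a,b} + a.(X + X)) + (rec X. 0 + 0 + 0\{a,b} + a.(X + X)) :: —a→ v1
Executing b from P (initial set {u0}):
  step 1 (b): {u1}
  ✓ P
Executing b from Q (initial set {v0}):
  step 1 (b): ∅ (Q stuck)

trace-distinct — witness ⟨b⟩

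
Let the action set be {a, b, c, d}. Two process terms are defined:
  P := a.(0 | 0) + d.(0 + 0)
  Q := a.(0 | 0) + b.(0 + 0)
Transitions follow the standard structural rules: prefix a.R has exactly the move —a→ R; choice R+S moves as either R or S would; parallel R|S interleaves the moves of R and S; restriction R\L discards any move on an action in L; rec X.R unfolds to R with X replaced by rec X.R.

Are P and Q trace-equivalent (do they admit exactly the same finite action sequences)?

P's transition system — 3 states:
  p0 = a.(0 | 0) + d.(0 + 0) | ··a··> p1, ··d··> p2
  p1 = 0 | 0 | ·
  p2 = 0 + 0 | ·
Q's transition system — 3 states:
  q0 = a.(0 | 0) + b.(0 + 0) | ··a··> q1, ··b··> q2
  q1 = 0 | 0 | ·
  q2 = 0 + 0 | ·
Run σ = ⟨d⟩ on P: start {p0}
  [1] d ⇒ {p2}
  P completes σ.
Run σ = ⟨d⟩ on Q: start {q0}
  [1] d ⇒ no successor for Q

traces(P) ≠ traces(Q) — witness ⟨d⟩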